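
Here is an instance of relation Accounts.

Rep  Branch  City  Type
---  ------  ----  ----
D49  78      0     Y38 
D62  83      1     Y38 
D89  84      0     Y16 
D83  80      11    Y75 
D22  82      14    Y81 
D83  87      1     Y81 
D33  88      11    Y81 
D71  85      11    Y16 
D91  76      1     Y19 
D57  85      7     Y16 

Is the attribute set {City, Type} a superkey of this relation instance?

All 10 rows have distinct {City, Type} values, so {City, Type} → (all attributes) holds and {City, Type} is a superkey.

Yes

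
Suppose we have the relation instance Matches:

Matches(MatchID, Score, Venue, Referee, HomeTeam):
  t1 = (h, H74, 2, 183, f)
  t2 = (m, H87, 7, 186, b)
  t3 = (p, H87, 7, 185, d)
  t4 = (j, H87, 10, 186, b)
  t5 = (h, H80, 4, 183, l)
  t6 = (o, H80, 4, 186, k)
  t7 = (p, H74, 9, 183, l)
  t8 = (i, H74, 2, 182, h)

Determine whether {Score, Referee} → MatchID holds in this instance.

(Score=H74, Referee=183): rows 1, 7 → MatchID takes values {h, p} — violation
(Score=H87, Referee=186): rows 2, 4 → MatchID takes values {m, j} — violation
(Score=H87, Referee=185): row 3 → MatchID = p ✓
(Score=H80, Referee=183): row 5 → MatchID = h ✓
(Score=H80, Referee=186): row 6 → MatchID = o ✓
(Score=H74, Referee=182): row 8 → MatchID = i ✓
Two rows agree on {Score, Referee} but differ on MatchID, so {Score, Referee} → MatchID does not hold.

No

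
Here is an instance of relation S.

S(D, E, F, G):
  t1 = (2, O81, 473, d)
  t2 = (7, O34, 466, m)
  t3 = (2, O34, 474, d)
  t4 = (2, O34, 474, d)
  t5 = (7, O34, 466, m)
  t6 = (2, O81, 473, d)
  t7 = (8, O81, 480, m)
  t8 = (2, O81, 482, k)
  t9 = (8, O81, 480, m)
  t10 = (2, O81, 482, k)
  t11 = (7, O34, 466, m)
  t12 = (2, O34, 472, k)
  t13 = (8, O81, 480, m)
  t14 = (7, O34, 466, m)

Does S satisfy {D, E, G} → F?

Yes

(D=2, E=O81, G=d): rows 1, 6 → F = 473, 473 ✓
(D=7, E=O34, G=m): rows 2, 5, 11, 14 → F = 466, 466, 466, 466 ✓
(D=2, E=O34, G=d): rows 3, 4 → F = 474, 474 ✓
(D=8, E=O81, G=m): rows 7, 9, 13 → F = 480, 480, 480 ✓
(D=2, E=O81, G=k): rows 8, 10 → F = 482, 482 ✓
(D=2, E=O34, G=k): row 12 → F = 472 ✓
Every {D, E, G} value is associated with a single F value, so {D, E, G} → F holds.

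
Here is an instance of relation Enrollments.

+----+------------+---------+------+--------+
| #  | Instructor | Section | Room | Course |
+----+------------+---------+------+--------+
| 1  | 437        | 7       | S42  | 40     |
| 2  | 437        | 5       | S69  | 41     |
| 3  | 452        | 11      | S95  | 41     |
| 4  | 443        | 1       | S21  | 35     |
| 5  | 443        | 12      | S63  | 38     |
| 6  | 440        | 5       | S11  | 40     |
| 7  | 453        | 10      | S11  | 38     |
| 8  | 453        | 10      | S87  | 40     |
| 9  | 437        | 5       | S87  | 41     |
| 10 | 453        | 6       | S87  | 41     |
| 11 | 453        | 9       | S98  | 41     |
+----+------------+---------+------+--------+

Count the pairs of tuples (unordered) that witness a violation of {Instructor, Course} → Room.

2

(Instructor=437, Course=41): violating pairs (2,9) — 1 pair.
(Instructor=453, Course=41): violating pairs (10,11) — 1 pair.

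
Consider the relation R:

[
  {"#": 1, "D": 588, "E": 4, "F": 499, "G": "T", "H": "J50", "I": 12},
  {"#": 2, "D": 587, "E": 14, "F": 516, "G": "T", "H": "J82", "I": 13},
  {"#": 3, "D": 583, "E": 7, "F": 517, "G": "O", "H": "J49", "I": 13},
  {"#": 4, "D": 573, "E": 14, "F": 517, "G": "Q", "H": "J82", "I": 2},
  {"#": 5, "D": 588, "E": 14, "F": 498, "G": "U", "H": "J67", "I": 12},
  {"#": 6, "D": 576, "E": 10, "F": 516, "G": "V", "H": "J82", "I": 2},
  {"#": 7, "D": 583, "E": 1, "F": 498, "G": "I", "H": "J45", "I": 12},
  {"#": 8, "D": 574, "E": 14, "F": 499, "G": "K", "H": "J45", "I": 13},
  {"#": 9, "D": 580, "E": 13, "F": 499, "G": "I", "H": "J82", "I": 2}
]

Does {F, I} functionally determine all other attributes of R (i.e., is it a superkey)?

Rows 5 and 7 have the same {F, I} value (F=498, I=12) but are distinct tuples, so {F, I} does not determine every attribute — not a superkey.

No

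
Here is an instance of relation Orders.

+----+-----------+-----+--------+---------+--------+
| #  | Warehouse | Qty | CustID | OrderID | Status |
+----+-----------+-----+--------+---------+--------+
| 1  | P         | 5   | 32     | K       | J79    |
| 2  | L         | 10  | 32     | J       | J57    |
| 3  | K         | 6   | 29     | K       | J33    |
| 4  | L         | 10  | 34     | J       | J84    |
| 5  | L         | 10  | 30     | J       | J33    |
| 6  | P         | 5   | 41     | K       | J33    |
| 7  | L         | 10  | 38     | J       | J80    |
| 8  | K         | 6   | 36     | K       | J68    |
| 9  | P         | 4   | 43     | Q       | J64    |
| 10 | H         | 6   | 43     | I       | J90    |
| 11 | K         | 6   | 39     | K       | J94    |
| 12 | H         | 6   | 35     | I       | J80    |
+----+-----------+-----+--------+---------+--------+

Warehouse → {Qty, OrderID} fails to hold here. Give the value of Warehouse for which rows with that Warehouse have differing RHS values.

Warehouse=P: rows 1, 6, 9 → {Qty,OrderID} takes values {(5, K), (4, Q)} — violation
Warehouse=L: rows 2, 4, 5, 7 → {Qty,OrderID} = (10, J), (10, J), (10, J), (10, J) ✓
Warehouse=K: rows 3, 8, 11 → {Qty,OrderID} = (6, K), (6, K), (6, K) ✓
Warehouse=H: rows 10, 12 → {Qty,OrderID} = (6, I), (6, I) ✓
The only Warehouse value with inconsistent RHS is Warehouse=P.

P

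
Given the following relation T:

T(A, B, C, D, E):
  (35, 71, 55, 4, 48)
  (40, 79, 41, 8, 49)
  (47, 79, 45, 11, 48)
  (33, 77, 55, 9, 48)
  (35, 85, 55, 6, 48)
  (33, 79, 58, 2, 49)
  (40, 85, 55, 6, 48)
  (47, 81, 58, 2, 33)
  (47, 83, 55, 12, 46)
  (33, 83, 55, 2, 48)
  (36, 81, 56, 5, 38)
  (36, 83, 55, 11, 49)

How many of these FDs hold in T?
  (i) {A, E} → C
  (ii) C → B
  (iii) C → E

1

(i) {A, E} → C: every LHS value maps to a single RHS value — holds.
(ii) C → B: C=55: 7 rows → B takes values {71, 77, 85, 83} — violation; C=58: 2 rows → B takes values {79, 81} — violation — fails.
(iii) C → E: C=55: 7 rows → E takes values {48, 46, 49} — violation; C=58: 2 rows → E takes values {49, 33} — violation — fails.
1 of the 3 dependencies holds.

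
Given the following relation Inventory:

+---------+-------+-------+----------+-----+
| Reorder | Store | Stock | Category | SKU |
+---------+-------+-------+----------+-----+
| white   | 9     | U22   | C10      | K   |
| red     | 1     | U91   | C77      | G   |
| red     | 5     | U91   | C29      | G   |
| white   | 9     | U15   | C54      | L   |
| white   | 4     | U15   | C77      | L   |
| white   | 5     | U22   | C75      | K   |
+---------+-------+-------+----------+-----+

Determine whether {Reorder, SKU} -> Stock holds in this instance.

Yes

(Reorder=white, SKU=K): 2 rows → Stock = U22, U22 ✓
(Reorder=red, SKU=G): 2 rows → Stock = U91, U91 ✓
(Reorder=white, SKU=L): 2 rows → Stock = U15, U15 ✓
Every {Reorder, SKU} value is associated with a single Stock value, so {Reorder, SKU} -> Stock holds.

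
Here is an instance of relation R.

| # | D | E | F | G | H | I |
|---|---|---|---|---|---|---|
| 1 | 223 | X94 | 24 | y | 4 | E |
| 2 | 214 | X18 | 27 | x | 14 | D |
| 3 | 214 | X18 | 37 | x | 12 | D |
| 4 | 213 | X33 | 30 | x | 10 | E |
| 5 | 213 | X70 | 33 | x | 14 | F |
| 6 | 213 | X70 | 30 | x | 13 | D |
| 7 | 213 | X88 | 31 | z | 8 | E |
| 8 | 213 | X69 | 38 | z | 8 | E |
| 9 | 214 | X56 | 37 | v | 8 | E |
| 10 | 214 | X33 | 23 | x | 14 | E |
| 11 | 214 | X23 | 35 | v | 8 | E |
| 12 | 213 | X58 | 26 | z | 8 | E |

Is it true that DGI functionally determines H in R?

(D=223, G=y, I=E): row 1 → H = 4 ✓
(D=214, G=x, I=D): rows 2, 3 → H takes values {14, 12} — violation
(D=213, G=x, I=E): row 4 → H = 10 ✓
(D=213, G=x, I=F): row 5 → H = 14 ✓
(D=213, G=x, I=D): row 6 → H = 13 ✓
(D=213, G=z, I=E): rows 7, 8, 12 → H = 8, 8, 8 ✓
(D=214, G=v, I=E): rows 9, 11 → H = 8, 8 ✓
(D=214, G=x, I=E): row 10 → H = 14 ✓
Two rows agree on DGI but differ on H, so DGI -> H does not hold.

No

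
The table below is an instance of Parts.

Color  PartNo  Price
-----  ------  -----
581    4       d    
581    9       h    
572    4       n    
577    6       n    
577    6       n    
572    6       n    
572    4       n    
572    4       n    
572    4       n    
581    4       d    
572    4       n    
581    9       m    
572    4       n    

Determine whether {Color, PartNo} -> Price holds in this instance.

(Color=581, PartNo=4): 2 rows → Price = d, d ✓
(Color=581, PartNo=9): 2 rows → Price takes values {h, m} — violation
(Color=572, PartNo=4): 6 rows → Price = n, n, n, n, n, n ✓
(Color=577, PartNo=6): 2 rows → Price = n, n ✓
(Color=572, PartNo=6): 1 row → Price = n ✓
Two rows agree on {Color, PartNo} but differ on Price, so {Color, PartNo} -> Price does not hold.

No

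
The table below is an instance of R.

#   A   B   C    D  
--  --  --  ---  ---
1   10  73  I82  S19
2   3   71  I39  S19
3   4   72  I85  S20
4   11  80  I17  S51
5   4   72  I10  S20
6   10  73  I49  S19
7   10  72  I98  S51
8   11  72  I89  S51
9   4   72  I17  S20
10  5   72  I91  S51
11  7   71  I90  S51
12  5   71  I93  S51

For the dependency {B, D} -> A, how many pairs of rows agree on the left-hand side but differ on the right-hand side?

4

(B=73, D=S19): all 2 rows agree on A — 0 pairs.
(B=72, D=S20): all 3 rows agree on A — 0 pairs.
(B=72, D=S51): violating pairs (7,8), (7,10), (8,10) — 3 pairs.
(B=71, D=S51): violating pairs (11,12) — 1 pair.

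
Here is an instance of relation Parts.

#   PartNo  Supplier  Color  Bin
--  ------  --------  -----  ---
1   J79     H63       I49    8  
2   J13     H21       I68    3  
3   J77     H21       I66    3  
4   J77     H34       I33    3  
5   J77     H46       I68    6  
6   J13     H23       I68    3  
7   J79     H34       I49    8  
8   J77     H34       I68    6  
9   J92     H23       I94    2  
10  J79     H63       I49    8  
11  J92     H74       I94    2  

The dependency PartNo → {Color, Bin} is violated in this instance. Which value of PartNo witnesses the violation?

J77

PartNo=J79: rows 1, 7, 10 → {Color,Bin} = (I49, 8), (I49, 8), (I49, 8) ✓
PartNo=J13: rows 2, 6 → {Color,Bin} = (I68, 3), (I68, 3) ✓
PartNo=J77: rows 3, 4, 5, 8 → {Color,Bin} takes values {(I66, 3), (I33, 3), (I68, 6)} — violation
PartNo=J92: rows 9, 11 → {Color,Bin} = (I94, 2), (I94, 2) ✓
The only PartNo value with inconsistent RHS is PartNo=J77.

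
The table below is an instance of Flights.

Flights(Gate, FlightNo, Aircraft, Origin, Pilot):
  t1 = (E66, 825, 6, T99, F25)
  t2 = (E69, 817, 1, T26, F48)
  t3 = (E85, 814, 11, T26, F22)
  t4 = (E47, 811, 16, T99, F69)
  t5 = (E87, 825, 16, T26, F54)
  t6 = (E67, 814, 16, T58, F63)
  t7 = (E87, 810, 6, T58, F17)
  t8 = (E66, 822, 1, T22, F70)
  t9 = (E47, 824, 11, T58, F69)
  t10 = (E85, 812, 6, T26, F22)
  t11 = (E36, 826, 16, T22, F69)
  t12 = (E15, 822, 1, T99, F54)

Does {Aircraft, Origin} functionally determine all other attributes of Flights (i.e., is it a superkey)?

All 12 rows have distinct {Aircraft, Origin} values, so {Aircraft, Origin} → (all attributes) holds and {Aircraft, Origin} is a superkey.

Yes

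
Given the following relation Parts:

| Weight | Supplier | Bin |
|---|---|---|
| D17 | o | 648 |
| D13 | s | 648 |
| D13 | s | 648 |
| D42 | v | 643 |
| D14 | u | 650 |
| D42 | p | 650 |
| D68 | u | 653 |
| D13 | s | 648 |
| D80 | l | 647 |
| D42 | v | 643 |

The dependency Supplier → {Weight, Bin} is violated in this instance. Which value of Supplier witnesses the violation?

u

Supplier=o: 1 row → {Weight,Bin} = (D17, 648) ✓
Supplier=s: 3 rows → {Weight,Bin} = (D13, 648), (D13, 648), (D13, 648) ✓
Supplier=v: 2 rows → {Weight,Bin} = (D42, 643), (D42, 643) ✓
Supplier=u: 2 rows → {Weight,Bin} takes values {(D14, 650), (D68, 653)} — violation
Supplier=p: 1 row → {Weight,Bin} = (D42, 650) ✓
Supplier=l: 1 row → {Weight,Bin} = (D80, 647) ✓
The only Supplier value with inconsistent RHS is Supplier=u.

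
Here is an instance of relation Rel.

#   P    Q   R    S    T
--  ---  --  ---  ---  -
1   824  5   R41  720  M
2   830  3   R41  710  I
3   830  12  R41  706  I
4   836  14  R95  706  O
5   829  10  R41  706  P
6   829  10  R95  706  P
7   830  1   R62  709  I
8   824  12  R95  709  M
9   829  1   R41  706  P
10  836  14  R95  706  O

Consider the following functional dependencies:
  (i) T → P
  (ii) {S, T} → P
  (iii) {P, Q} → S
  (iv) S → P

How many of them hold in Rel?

3

(i) T → P: every LHS value maps to a single RHS value — holds.
(ii) {S, T} → P: every LHS value maps to a single RHS value — holds.
(iii) {P, Q} → S: every LHS value maps to a single RHS value — holds.
(iv) S → P: S=706: rows 3, 4, 5, 6, 9, 10 → P takes values {830, 836, 829} — violation; S=709: rows 7, 8 → P takes values {830, 824} — violation — fails.
3 of the 4 dependencies hold.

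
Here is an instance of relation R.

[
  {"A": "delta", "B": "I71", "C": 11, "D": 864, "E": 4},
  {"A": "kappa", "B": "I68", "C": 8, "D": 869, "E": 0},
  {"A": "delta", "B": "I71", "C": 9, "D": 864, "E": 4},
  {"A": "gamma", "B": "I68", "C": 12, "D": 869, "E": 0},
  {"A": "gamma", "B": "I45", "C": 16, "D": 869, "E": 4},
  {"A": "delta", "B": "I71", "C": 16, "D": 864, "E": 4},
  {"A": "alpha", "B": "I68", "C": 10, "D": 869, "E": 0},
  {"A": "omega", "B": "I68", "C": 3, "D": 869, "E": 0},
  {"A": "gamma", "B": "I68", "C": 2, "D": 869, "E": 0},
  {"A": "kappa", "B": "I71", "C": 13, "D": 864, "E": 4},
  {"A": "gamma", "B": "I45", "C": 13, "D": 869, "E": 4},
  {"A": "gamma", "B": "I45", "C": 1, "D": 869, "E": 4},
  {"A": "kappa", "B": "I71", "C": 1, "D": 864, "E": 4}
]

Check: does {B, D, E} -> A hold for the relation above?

(B=I71, D=864, E=4): 5 rows → A takes values {delta, kappa} — violation
(B=I68, D=869, E=0): 5 rows → A takes values {kappa, gamma, alpha, omega} — violation
(B=I45, D=869, E=4): 3 rows → A = gamma, gamma, gamma ✓
Two rows agree on {B, D, E} but differ on A, so {B, D, E} -> A does not hold.

No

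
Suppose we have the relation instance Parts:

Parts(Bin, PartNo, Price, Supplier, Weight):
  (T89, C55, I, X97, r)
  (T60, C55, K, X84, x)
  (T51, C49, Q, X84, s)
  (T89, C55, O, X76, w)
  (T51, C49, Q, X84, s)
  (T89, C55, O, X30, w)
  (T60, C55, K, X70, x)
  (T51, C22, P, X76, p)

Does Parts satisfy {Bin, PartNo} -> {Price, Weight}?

No

(Bin=T89, PartNo=C55): 3 rows → {Price,Weight} takes values {(I, r), (O, w)} — violation
(Bin=T60, PartNo=C55): 2 rows → {Price,Weight} = (K, x), (K, x) ✓
(Bin=T51, PartNo=C49): 2 rows → {Price,Weight} = (Q, s), (Q, s) ✓
(Bin=T51, PartNo=C22): 1 row → {Price,Weight} = (P, p) ✓
Two rows agree on {Bin, PartNo} but differ on {Price, Weight}, so {Bin, PartNo} -> {Price, Weight} does not hold.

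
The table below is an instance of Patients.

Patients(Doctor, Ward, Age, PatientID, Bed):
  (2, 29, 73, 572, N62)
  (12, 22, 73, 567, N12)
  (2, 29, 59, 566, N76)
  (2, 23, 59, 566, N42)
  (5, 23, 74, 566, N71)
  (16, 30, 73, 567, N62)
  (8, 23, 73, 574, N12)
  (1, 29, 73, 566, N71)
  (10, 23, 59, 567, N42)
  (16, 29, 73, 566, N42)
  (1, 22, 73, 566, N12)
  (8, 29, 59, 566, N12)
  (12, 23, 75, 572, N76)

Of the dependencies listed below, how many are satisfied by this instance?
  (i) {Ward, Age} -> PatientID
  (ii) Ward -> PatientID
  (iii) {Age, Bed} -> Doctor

(i) {Ward, Age} -> PatientID: (Ward=29, Age=73): 3 rows → PatientID takes values {572, 566} — violation; (Ward=22, Age=73): 2 rows → PatientID takes values {567, 566} — violation; (Ward=23, Age=59): 2 rows → PatientID takes values {566, 567} — violation — fails.
(ii) Ward -> PatientID: Ward=29: 5 rows → PatientID takes values {572, 566} — violation; Ward=22: 2 rows → PatientID takes values {567, 566} — violation; Ward=23: 5 rows → PatientID takes values {566, 574, 567, 572} — violation — fails.
(iii) {Age, Bed} -> Doctor: (Age=73, Bed=N62): 2 rows → Doctor takes values {2, 16} — violation; (Age=73, Bed=N12): 3 rows → Doctor takes values {12, 8, 1} — violation; (Age=59, Bed=N42): 2 rows → Doctor takes values {2, 10} — violation — fails.
None of the 3 dependencies hold.

0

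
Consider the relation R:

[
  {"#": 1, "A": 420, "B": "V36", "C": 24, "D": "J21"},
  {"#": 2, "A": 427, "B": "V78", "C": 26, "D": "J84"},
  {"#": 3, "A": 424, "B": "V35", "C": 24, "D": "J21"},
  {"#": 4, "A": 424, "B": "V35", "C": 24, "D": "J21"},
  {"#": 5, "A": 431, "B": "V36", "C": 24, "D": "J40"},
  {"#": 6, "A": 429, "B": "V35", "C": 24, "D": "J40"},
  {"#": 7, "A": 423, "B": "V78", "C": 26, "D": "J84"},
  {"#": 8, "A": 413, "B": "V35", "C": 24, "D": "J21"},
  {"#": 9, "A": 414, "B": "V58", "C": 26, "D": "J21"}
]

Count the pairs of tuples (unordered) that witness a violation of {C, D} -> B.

(C=24, D=J21): violating pairs (1,3), (1,4), (1,8) — 3 pairs.
(C=26, D=J84): all 2 rows agree on B — 0 pairs.
(C=24, D=J40): violating pairs (5,6) — 1 pair.

4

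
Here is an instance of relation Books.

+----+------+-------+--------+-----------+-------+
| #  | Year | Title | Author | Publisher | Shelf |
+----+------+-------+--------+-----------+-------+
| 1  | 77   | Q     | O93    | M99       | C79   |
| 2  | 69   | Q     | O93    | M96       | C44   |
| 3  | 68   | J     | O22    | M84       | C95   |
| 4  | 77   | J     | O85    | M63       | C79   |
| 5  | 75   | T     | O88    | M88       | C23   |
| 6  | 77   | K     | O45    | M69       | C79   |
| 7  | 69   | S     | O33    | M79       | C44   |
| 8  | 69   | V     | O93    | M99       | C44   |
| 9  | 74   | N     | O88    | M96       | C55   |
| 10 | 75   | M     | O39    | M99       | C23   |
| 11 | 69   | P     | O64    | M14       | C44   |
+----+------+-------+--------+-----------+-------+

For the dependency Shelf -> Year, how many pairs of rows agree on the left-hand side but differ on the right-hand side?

Shelf=C79: all 3 rows agree on Year — 0 pairs.
Shelf=C44: all 4 rows agree on Year — 0 pairs.
Shelf=C23: all 2 rows agree on Year — 0 pairs.

0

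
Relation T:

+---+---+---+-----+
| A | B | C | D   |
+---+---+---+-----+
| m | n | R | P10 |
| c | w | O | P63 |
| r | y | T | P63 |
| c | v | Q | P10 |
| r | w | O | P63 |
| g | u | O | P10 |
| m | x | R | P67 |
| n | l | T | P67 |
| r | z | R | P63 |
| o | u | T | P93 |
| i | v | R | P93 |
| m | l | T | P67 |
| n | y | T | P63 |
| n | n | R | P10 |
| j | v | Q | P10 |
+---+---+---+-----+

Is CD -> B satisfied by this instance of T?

Yes

(C=R, D=P10): 2 rows → B = n, n ✓
(C=O, D=P63): 2 rows → B = w, w ✓
(C=T, D=P63): 2 rows → B = y, y ✓
(C=Q, D=P10): 2 rows → B = v, v ✓
(C=O, D=P10): 1 row → B = u ✓
(C=R, D=P67): 1 row → B = x ✓
(C=T, D=P67): 2 rows → B = l, l ✓
(C=R, D=P63): 1 row → B = z ✓
(C=T, D=P93): 1 row → B = u ✓
(C=R, D=P93): 1 row → B = v ✓
Every CD value is associated with a single B value, so CD -> B holds.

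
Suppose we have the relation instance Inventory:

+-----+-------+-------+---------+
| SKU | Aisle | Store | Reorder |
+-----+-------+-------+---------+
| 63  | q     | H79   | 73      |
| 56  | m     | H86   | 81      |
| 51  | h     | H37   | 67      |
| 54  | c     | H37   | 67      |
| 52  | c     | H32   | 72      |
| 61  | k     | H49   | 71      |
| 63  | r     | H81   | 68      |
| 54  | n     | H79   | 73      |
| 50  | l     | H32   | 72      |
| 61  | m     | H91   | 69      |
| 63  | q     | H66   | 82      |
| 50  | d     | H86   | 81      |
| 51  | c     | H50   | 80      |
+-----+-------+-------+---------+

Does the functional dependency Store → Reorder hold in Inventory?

Store=H79: 2 rows → Reorder = 73, 73 ✓
Store=H86: 2 rows → Reorder = 81, 81 ✓
Store=H37: 2 rows → Reorder = 67, 67 ✓
Store=H32: 2 rows → Reorder = 72, 72 ✓
Store=H49: 1 row → Reorder = 71 ✓
Store=H81: 1 row → Reorder = 68 ✓
Store=H91: 1 row → Reorder = 69 ✓
Store=H66: 1 row → Reorder = 82 ✓
Store=H50: 1 row → Reorder = 80 ✓
Every Store value is associated with a single Reorder value, so Store → Reorder holds.

Yes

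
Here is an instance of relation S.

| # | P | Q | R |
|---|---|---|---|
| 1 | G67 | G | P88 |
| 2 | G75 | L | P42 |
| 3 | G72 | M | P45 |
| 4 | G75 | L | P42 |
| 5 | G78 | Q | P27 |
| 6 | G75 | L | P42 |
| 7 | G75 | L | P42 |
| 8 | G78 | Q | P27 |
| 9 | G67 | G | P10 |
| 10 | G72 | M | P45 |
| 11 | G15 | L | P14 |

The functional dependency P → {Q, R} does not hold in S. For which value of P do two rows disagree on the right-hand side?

P=G67: rows 1, 9 → {Q,R} takes values {(G, P88), (G, P10)} — violation
P=G75: rows 2, 4, 6, 7 → {Q,R} = (L, P42), (L, P42), (L, P42), (L, P42) ✓
P=G72: rows 3, 10 → {Q,R} = (M, P45), (M, P45) ✓
P=G78: rows 5, 8 → {Q,R} = (Q, P27), (Q, P27) ✓
P=G15: row 11 → {Q,R} = (L, P14) ✓
The only P value with inconsistent RHS is P=G67.

G67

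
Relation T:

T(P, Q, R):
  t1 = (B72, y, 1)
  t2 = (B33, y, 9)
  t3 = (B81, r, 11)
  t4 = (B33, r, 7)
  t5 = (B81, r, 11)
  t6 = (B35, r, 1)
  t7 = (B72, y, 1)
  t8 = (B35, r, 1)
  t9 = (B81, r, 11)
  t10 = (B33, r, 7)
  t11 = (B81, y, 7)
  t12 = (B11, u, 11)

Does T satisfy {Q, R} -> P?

Yes

(Q=y, R=1): rows 1, 7 → P = B72, B72 ✓
(Q=y, R=9): row 2 → P = B33 ✓
(Q=r, R=11): rows 3, 5, 9 → P = B81, B81, B81 ✓
(Q=r, R=7): rows 4, 10 → P = B33, B33 ✓
(Q=r, R=1): rows 6, 8 → P = B35, B35 ✓
(Q=y, R=7): row 11 → P = B81 ✓
(Q=u, R=11): row 12 → P = B11 ✓
Every {Q, R} value is associated with a single P value, so {Q, R} -> P holds.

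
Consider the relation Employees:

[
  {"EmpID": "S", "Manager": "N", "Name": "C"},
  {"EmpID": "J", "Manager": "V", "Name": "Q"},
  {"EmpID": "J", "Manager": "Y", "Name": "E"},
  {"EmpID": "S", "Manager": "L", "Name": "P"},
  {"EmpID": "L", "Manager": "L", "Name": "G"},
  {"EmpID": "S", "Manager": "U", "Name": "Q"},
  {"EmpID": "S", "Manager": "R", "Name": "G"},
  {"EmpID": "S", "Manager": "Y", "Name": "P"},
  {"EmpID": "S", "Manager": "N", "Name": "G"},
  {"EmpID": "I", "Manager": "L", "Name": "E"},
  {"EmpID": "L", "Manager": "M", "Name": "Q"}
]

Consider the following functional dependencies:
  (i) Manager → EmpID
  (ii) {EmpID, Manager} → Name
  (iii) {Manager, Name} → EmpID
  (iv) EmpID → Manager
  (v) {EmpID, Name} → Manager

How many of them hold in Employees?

(i) Manager → EmpID: Manager=Y: 2 rows → EmpID takes values {J, S} — violation; Manager=L: 3 rows → EmpID takes values {S, L, I} — violation — fails.
(ii) {EmpID, Manager} → Name: (EmpID=S, Manager=N): 2 rows → Name takes values {C, G} — violation — fails.
(iii) {Manager, Name} → EmpID: every LHS value maps to a single RHS value — holds.
(iv) EmpID → Manager: EmpID=S: 6 rows → Manager takes values {N, L, U, R, Y} — violation; EmpID=J: 2 rows → Manager takes values {V, Y} — violation; EmpID=L: 2 rows → Manager takes values {L, M} — violation — fails.
(v) {EmpID, Name} → Manager: (EmpID=S, Name=P): 2 rows → Manager takes values {L, Y} — violation; (EmpID=S, Name=G): 2 rows → Manager takes values {R, N} — violation — fails.
1 of the 5 dependencies holds.

1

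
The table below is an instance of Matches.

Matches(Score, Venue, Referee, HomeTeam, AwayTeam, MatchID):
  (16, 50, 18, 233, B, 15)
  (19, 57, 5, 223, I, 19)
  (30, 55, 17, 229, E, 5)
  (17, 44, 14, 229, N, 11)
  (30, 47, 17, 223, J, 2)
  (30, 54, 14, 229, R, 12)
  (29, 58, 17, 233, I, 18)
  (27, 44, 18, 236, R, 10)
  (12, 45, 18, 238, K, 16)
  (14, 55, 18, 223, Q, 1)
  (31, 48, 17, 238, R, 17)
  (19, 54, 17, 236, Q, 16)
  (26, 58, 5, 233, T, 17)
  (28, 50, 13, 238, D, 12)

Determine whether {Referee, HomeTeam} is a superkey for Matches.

No

Two distinct rows share (Referee=14, HomeTeam=229), so {Referee, HomeTeam} does not determine every attribute — not a superkey.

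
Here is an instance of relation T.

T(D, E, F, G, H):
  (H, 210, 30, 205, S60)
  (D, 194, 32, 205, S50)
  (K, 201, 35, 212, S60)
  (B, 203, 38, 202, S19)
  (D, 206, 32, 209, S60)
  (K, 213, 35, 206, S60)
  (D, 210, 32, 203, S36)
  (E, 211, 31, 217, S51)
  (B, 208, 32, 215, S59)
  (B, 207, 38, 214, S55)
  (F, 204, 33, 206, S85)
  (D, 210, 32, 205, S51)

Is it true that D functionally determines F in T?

D=H: 1 row → F = 30 ✓
D=D: 4 rows → F = 32, 32, 32, 32 ✓
D=K: 2 rows → F = 35, 35 ✓
D=B: 3 rows → F takes values {38, 32} — violation
D=E: 1 row → F = 31 ✓
D=F: 1 row → F = 33 ✓
Two rows agree on D but differ on F, so D → F does not hold.

No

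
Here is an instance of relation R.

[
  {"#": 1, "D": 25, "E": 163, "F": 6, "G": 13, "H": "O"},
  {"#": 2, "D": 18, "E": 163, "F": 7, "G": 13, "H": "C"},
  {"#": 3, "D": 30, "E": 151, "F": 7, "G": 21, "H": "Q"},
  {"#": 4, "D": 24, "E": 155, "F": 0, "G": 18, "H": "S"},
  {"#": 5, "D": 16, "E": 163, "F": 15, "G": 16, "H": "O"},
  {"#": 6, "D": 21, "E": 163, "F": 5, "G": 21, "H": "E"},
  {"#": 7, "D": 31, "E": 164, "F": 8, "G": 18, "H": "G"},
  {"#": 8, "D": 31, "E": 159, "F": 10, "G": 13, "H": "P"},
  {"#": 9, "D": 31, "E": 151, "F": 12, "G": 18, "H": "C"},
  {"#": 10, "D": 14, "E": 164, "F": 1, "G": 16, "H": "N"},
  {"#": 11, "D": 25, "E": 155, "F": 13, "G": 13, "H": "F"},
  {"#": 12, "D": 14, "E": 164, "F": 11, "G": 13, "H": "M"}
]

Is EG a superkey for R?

Rows 1 and 2 have the same EG value (E=163, G=13) but are distinct tuples, so EG does not determine every attribute — not a superkey.

No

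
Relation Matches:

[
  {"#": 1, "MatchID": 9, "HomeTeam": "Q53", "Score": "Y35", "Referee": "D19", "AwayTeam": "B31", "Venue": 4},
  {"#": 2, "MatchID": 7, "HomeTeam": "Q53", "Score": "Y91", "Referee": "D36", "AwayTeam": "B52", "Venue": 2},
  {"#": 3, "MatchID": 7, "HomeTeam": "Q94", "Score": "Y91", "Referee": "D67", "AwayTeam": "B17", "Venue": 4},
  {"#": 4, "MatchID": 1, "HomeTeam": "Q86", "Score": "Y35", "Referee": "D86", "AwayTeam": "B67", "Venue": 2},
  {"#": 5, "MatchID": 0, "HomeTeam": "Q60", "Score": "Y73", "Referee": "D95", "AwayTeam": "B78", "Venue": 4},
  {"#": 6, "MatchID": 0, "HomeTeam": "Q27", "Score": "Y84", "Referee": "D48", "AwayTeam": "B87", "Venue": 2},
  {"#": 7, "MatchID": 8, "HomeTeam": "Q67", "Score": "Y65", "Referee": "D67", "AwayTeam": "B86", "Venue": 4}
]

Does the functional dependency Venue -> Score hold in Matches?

Venue=4: rows 1, 3, 5, 7 → Score takes values {Y35, Y91, Y73, Y65} — violation
Venue=2: rows 2, 4, 6 → Score takes values {Y91, Y35, Y84} — violation
Two rows agree on Venue but differ on Score, so Venue -> Score does not hold.

No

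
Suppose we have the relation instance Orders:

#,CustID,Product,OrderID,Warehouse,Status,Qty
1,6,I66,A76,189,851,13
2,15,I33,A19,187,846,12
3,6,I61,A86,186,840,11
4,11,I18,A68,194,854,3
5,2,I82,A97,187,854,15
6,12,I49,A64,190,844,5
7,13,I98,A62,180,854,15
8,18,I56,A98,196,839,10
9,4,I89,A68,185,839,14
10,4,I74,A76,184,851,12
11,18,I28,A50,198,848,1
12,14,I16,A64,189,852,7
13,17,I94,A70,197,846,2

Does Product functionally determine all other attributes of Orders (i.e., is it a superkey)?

Yes

All 13 rows have distinct Product values, so Product → (all attributes) holds and Product is a superkey.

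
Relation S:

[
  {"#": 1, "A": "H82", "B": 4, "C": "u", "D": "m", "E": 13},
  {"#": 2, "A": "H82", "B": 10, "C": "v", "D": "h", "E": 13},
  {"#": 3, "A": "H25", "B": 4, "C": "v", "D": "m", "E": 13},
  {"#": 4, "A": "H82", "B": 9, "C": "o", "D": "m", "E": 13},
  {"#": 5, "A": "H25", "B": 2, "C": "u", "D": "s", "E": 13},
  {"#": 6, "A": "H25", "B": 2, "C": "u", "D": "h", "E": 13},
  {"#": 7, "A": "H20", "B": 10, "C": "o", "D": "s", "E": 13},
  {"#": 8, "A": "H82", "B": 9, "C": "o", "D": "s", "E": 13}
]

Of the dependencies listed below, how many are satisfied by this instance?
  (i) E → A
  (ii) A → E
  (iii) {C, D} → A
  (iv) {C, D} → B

1

(i) E → A: E=13: rows 1, 2, 3, 4, 5, 6, 7, 8 → A takes values {H82, H25, H20} — violation — fails.
(ii) A → E: every LHS value maps to a single RHS value — holds.
(iii) {C, D} → A: (C=o, D=s): rows 7, 8 → A takes values {H20, H82} — violation — fails.
(iv) {C, D} → B: (C=o, D=s): rows 7, 8 → B takes values {10, 9} — violation — fails.
1 of the 4 dependencies holds.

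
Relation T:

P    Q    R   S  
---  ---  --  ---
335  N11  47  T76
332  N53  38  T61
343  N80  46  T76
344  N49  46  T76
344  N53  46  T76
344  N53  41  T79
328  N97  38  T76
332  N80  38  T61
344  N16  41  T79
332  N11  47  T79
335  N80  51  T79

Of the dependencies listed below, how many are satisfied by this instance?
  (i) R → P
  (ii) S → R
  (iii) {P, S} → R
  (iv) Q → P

1

(i) R → P: R=47: 2 rows → P takes values {335, 332} — violation; R=38: 3 rows → P takes values {332, 328} — violation; R=46: 3 rows → P takes values {343, 344} — violation — fails.
(ii) S → R: S=T76: 5 rows → R takes values {47, 46, 38} — violation; S=T79: 4 rows → R takes values {41, 47, 51} — violation — fails.
(iii) {P, S} → R: every LHS value maps to a single RHS value — holds.
(iv) Q → P: Q=N11: 2 rows → P takes values {335, 332} — violation; Q=N53: 3 rows → P takes values {332, 344} — violation; Q=N80: 3 rows → P takes values {343, 332, 335} — violation — fails.
1 of the 4 dependencies holds.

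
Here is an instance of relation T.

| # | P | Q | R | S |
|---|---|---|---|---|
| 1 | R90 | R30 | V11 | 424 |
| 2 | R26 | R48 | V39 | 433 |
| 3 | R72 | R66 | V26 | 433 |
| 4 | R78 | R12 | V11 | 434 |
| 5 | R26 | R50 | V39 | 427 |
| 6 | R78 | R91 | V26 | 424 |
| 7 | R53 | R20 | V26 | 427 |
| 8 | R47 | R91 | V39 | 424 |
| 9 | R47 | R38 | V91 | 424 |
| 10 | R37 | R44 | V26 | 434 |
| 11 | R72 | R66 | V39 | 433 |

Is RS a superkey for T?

No

Rows 2 and 11 have the same RS value (R=V39, S=433) but are distinct tuples, so RS does not determine every attribute — not a superkey.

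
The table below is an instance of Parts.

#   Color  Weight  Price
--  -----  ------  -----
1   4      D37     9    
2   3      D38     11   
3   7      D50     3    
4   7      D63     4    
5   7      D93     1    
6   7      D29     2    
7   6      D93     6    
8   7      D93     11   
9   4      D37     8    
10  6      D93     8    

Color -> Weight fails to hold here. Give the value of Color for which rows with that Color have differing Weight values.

7

Color=4: rows 1, 9 → Weight = D37, D37 ✓
Color=3: row 2 → Weight = D38 ✓
Color=7: rows 3, 4, 5, 6, 8 → Weight takes values {D50, D63, D93, D29} — violation
Color=6: rows 7, 10 → Weight = D93, D93 ✓
The only Color value with inconsistent Weight is Color=7.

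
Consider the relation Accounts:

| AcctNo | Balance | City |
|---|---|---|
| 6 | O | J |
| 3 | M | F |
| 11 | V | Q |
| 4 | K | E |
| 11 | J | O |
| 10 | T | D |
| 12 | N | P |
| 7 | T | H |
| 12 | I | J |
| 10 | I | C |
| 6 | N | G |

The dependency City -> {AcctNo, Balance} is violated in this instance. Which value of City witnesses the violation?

City=J: 2 rows → {AcctNo,Balance} takes values {(6, O), (12, I)} — violation
City=F: 1 row → {AcctNo,Balance} = (3, M) ✓
City=Q: 1 row → {AcctNo,Balance} = (11, V) ✓
City=E: 1 row → {AcctNo,Balance} = (4, K) ✓
City=O: 1 row → {AcctNo,Balance} = (11, J) ✓
City=D: 1 row → {AcctNo,Balance} = (10, T) ✓
City=P: 1 row → {AcctNo,Balance} = (12, N) ✓
City=H: 1 row → {AcctNo,Balance} = (7, T) ✓
City=C: 1 row → {AcctNo,Balance} = (10, I) ✓
City=G: 1 row → {AcctNo,Balance} = (6, N) ✓
The only City value with inconsistent RHS is City=J.

J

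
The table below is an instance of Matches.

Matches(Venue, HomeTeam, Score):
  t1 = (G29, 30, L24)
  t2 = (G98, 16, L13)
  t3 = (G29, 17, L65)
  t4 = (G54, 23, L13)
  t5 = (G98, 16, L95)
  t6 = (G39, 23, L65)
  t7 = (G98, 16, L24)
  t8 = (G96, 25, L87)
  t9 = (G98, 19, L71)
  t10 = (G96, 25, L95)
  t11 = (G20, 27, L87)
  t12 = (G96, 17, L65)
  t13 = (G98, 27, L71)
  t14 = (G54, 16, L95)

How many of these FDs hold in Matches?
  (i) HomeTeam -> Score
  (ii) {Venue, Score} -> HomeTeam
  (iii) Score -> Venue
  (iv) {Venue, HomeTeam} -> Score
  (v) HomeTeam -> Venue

(i) HomeTeam -> Score: HomeTeam=16: rows 2, 5, 7, 14 → Score takes values {L13, L95, L24} — violation; HomeTeam=23: rows 4, 6 → Score takes values {L13, L65} — violation; HomeTeam=25: rows 8, 10 → Score takes values {L87, L95} — violation; HomeTeam=27: rows 11, 13 → Score takes values {L87, L71} — violation — fails.
(ii) {Venue, Score} -> HomeTeam: (Venue=G98, Score=L71): rows 9, 13 → HomeTeam takes values {19, 27} — violation — fails.
(iii) Score -> Venue: Score=L24: rows 1, 7 → Venue takes values {G29, G98} — violation; Score=L13: rows 2, 4 → Venue takes values {G98, G54} — violation; Score=L65: rows 3, 6, 12 → Venue takes values {G29, G39, G96} — violation; Score=L95: rows 5, 10, 14 → Venue takes values {G98, G96, G54} — violation; Score=L87: rows 8, 11 → Venue takes values {G96, G20} — violation — fails.
(iv) {Venue, HomeTeam} -> Score: (Venue=G98, HomeTeam=16): rows 2, 5, 7 → Score takes values {L13, L95, L24} — violation; (Venue=G96, HomeTeam=25): rows 8, 10 → Score takes values {L87, L95} — violation — fails.
(v) HomeTeam -> Venue: HomeTeam=16: rows 2, 5, 7, 14 → Venue takes values {G98, G54} — violation; HomeTeam=17: rows 3, 12 → Venue takes values {G29, G96} — violation; HomeTeam=23: rows 4, 6 → Venue takes values {G54, G39} — violation; HomeTeam=27: rows 11, 13 → Venue takes values {G20, G98} — violation — fails.
None of the 5 dependencies hold.

0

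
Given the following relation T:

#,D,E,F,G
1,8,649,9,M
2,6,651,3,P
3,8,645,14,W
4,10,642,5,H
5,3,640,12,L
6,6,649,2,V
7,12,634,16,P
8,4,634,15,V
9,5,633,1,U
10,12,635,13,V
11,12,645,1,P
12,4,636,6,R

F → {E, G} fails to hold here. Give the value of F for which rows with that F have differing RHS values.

F=9: row 1 → {E,G} = (649, M) ✓
F=3: row 2 → {E,G} = (651, P) ✓
F=14: row 3 → {E,G} = (645, W) ✓
F=5: row 4 → {E,G} = (642, H) ✓
F=12: row 5 → {E,G} = (640, L) ✓
F=2: row 6 → {E,G} = (649, V) ✓
F=16: row 7 → {E,G} = (634, P) ✓
F=15: row 8 → {E,G} = (634, V) ✓
F=1: rows 9, 11 → {E,G} takes values {(633, U), (645, P)} — violation
F=13: row 10 → {E,G} = (635, V) ✓
F=6: row 12 → {E,G} = (636, R) ✓
The only F value with inconsistent RHS is F=1.

1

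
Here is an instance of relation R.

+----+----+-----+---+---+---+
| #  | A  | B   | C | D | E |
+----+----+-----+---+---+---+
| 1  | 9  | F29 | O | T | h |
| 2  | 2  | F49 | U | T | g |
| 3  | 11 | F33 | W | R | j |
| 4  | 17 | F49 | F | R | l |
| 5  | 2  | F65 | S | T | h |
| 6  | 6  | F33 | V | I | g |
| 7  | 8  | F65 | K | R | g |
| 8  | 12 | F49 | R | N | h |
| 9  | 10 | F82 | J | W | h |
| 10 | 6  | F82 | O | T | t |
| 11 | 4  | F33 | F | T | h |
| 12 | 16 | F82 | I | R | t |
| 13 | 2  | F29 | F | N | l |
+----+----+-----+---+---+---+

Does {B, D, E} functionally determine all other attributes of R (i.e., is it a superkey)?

Yes

All 13 rows have distinct {B, D, E} values, so {B, D, E} → (all attributes) holds and {B, D, E} is a superkey.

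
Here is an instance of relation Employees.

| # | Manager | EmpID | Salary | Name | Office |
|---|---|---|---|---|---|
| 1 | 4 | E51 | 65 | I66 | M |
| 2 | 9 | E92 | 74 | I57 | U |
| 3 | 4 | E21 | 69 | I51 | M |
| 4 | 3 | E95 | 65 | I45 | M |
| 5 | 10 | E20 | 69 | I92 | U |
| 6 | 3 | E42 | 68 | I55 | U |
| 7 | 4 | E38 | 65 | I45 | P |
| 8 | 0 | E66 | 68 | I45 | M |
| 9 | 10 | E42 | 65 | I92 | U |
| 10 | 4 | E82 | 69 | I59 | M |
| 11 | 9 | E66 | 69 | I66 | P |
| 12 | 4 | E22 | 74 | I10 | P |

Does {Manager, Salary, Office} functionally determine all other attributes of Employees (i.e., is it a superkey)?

Rows 3 and 10 have the same {Manager, Salary, Office} value (Manager=4, Salary=69, Office=M) but are distinct tuples, so {Manager, Salary, Office} does not determine every attribute — not a superkey.

No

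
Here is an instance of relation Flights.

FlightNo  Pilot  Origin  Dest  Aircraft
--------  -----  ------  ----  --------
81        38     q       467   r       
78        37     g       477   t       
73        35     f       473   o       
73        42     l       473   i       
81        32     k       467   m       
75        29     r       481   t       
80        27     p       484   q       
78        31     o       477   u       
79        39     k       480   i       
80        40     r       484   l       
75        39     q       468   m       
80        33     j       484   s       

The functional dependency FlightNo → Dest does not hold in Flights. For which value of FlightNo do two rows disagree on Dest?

FlightNo=81: 2 rows → Dest = 467, 467 ✓
FlightNo=78: 2 rows → Dest = 477, 477 ✓
FlightNo=73: 2 rows → Dest = 473, 473 ✓
FlightNo=75: 2 rows → Dest takes values {481, 468} — violation
FlightNo=80: 3 rows → Dest = 484, 484, 484 ✓
FlightNo=79: 1 row → Dest = 480 ✓
The only FlightNo value with inconsistent Dest is FlightNo=75.

75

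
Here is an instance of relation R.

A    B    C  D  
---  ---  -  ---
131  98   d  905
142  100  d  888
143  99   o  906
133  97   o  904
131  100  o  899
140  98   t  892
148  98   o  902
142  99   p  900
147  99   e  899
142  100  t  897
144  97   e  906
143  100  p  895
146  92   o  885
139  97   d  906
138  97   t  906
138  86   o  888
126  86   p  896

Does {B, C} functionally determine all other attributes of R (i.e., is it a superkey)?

Yes

All 17 rows have distinct {B, C} values, so {B, C} → (all attributes) holds and {B, C} is a superkey.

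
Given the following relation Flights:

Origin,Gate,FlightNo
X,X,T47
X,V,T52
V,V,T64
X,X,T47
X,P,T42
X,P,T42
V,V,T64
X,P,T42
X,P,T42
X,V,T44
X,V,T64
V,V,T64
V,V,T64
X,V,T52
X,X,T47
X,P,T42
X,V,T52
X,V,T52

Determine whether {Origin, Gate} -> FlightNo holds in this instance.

(Origin=X, Gate=X): 3 rows → FlightNo = T47, T47, T47 ✓
(Origin=X, Gate=V): 6 rows → FlightNo takes values {T52, T44, T64} — violation
(Origin=V, Gate=V): 4 rows → FlightNo = T64, T64, T64, T64 ✓
(Origin=X, Gate=P): 5 rows → FlightNo = T42, T42, T42, T42, T42 ✓
Two rows agree on {Origin, Gate} but differ on FlightNo, so {Origin, Gate} -> FlightNo does not hold.

No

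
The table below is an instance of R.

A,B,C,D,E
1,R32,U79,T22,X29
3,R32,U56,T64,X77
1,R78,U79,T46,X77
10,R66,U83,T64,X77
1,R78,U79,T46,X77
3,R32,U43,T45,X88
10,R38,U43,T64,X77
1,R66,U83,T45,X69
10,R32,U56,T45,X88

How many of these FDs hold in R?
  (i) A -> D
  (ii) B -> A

(i) A -> D: A=1: 4 rows → D takes values {T22, T46, T45} — violation; A=3: 2 rows → D takes values {T64, T45} — violation; A=10: 3 rows → D takes values {T64, T45} — violation — fails.
(ii) B -> A: B=R32: 4 rows → A takes values {1, 3, 10} — violation; B=R66: 2 rows → A takes values {10, 1} — violation — fails.
None of the 2 dependencies hold.

0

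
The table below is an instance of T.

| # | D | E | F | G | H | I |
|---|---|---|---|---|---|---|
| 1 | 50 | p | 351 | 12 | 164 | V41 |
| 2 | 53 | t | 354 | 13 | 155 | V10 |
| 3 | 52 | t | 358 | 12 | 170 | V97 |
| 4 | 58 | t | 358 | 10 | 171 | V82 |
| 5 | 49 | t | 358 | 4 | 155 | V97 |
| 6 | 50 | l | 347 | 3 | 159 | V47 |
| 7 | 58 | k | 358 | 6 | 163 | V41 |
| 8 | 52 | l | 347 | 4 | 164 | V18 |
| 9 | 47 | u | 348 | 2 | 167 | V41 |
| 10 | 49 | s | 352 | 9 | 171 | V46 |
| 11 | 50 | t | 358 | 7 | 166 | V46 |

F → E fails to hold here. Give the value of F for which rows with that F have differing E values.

358

F=351: row 1 → E = p ✓
F=354: row 2 → E = t ✓
F=358: rows 3, 4, 5, 7, 11 → E takes values {t, k} — violation
F=347: rows 6, 8 → E = l, l ✓
F=348: row 9 → E = u ✓
F=352: row 10 → E = s ✓
The only F value with inconsistent E is F=358.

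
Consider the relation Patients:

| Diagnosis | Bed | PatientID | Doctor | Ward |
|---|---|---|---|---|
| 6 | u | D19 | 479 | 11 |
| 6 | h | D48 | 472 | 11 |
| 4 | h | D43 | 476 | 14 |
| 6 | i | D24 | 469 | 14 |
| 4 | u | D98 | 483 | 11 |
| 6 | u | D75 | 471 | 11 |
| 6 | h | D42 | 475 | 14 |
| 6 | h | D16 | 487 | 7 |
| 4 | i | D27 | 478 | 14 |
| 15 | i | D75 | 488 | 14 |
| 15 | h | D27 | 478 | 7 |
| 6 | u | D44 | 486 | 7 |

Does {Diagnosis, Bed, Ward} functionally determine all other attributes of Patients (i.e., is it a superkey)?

No

Two distinct rows share (Diagnosis=6, Bed=u, Ward=11), so {Diagnosis, Bed, Ward} does not determine every attribute — not a superkey.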